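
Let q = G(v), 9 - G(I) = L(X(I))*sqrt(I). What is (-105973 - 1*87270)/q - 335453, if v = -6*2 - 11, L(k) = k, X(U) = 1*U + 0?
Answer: (-7715419*sqrt(23) + 3212320*I)/(-9*I + 23*sqrt(23)) ≈ -3.356e+5 + 1740.3*I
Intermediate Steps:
X(U) = U (X(U) = U + 0 = U)
v = -23 (v = -12 - 11 = -23)
G(I) = 9 - I**(3/2) (G(I) = 9 - I*sqrt(I) = 9 - I**(3/2))
q = 9 + 23*I*sqrt(23) (q = 9 - (-23)**(3/2) = 9 - (-23)*I*sqrt(23) = 9 + 23*I*sqrt(23) ≈ 9.0 + 110.3*I)
(-105973 - 1*87270)/q - 335453 = (-105973 - 1*87270)/(9 + 23*I*sqrt(23)) - 335453 = (-105973 - 87270)/(9 + 23*I*sqrt(23)) - 335453 = -193243/(9 + 23*I*sqrt(23)) - 335453 = -335453 - 193243/(9 + 23*I*sqrt(23))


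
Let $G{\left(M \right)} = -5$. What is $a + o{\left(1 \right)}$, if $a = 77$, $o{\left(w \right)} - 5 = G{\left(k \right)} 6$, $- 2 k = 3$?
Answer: $52$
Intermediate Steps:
$k = - \frac{3}{2}$ ($k = \left(- \frac{1}{2}\right) 3 = - \frac{3}{2} \approx -1.5$)
$o{\left(w \right)} = -25$ ($o{\left(w \right)} = 5 - 30 = -25$)
$a + o{\left(1 \right)} = 77 - 25 = 52$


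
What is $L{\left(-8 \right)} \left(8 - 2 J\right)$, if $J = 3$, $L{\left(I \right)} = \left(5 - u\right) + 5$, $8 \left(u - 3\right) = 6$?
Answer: $\frac{25}{2} \approx 12.5$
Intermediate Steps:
$u = \frac{15}{4}$ ($u = 3 + \frac{1}{8} \cdot 6 = 3 + \frac{3}{4} = \frac{15}{4} \approx 3.75$)
$L{\left(I \right)} = \frac{25}{4}$ ($L{\left(I \right)} = \left(5 - \frac{15}{4}\right) + 5 = \frac{5}{4} + 5 = \frac{25}{4}$)
$L{\left(-8 \right)} \left(8 - 2 J\right) = \frac{25 \left(8 - 6\right)}{4} = \frac{25}{4} \cdot 2 = \frac{25}{2}$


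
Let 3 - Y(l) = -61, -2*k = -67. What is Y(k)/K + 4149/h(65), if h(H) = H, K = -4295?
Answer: 3563159/55835 ≈ 63.816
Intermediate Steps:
k = 67/2 (k = -½*(-67) = 67/2 ≈ 33.500)
Y(l) = 64 (Y(l) = 3 - 1*(-61) = 3 + 61 = 64)
Y(k)/K + 4149/h(65) = 64/(-4295) + 4149/65 = 64*(-1/4295) + 4149*(1/65) = -64/4295 + 4149/65 = 3563159/55835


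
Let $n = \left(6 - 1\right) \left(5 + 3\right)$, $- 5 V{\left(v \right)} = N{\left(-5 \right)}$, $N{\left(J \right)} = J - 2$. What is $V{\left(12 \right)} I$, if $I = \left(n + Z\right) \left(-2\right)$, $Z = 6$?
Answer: $- \frac{644}{5} \approx -128.8$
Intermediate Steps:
$N{\left(J \right)} = -2 + J$
$V{\left(v \right)} = \frac{7}{5}$ ($V{\left(v \right)} = - \frac{-2 - 5}{5} = \left(- \frac{1}{5}\right) \left(-7\right) = \frac{7}{5}$)
$n = 40$ ($n = 5 \cdot 8 = 40$)
$I = -92$ ($I = \left(40 + 6\right) \left(-2\right) = 46 \left(-2\right) = -92$)
$V{\left(12 \right)} I = \frac{7}{5} \left(-92\right) = - \frac{644}{5}$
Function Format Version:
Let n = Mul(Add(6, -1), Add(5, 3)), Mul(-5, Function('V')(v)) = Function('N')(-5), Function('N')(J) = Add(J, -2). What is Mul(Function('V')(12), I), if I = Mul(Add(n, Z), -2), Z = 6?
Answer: Rational(-644, 5) ≈ -128.80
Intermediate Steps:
Function('N')(J) = Add(-2, J)
Function('V')(v) = Rational(7, 5) (Function('V')(v) = Mul(Rational(-1, 5), Add(-2, -5)) = Mul(Rational(-1, 5), -7) = Rational(7, 5))
n = 40 (n = Mul(5, 8) = 40)
I = -92 (I = Mul(Add(40, 6), -2) = Mul(46, -2) = -92)
Mul(Function('V')(12), I) = Mul(Rational(7, 5), -92) = Rational(-644, 5)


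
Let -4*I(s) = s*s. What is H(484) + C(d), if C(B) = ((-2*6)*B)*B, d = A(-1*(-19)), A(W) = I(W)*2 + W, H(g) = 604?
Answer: -312383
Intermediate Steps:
I(s) = -s**2/4 (I(s) = -s*s/4 = -s**2/4)
A(W) = W - W**2/2 (A(W) = -W**2/4*2 + W = -W**2/2 + W = W - W**2/2)
d = -323/2 (d = (-1*(-19))*(2 - (-1)*(-19))/2 = (1/2)*19*(2 - 1*19) = (1/2)*19*(2 - 19) = (1/2)*19*(-17) = -323/2 ≈ -161.50)
C(B) = -12*B**2 (C(B) = (-12*B)*B = -12*B**2)
H(484) + C(d) = 604 - 12*(-323/2)**2 = 604 - 12*104329/4 = 604 - 312987 = -312383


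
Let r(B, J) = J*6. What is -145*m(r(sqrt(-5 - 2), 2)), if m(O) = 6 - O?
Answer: 870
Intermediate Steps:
r(B, J) = 6*J
-145*m(r(sqrt(-5 - 2), 2)) = -145*(6 - 6*2) = -145*(6 - 1*12) = -145*(6 - 12) = -145*(-6) = 870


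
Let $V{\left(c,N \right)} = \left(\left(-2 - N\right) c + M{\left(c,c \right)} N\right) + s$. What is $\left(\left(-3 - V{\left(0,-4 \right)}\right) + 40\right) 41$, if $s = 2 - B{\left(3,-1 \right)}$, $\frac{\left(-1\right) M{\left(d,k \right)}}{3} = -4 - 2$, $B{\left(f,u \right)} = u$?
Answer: $4346$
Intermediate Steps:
$M{\left(d,k \right)} = 18$ ($M{\left(d,k \right)} = - 3 \left(-4 - 2\right) = \left(-3\right) \left(-6\right) = 18$)
$s = 3$ ($s = 2 - -1 = 2 + 1 = 3$)
$V{\left(c,N \right)} = 3 + 18 N + c \left(-2 - N\right)$ ($V{\left(c,N \right)} = \left(\left(-2 - N\right) c + 18 N\right) + 3 = \left(c \left(-2 - N\right) + 18 N\right) + 3 = \left(18 N + c \left(-2 - N\right)\right) + 3 = 3 + 18 N + c \left(-2 - N\right)$)
$\left(\left(-3 - V{\left(0,-4 \right)}\right) + 40\right) 41 = \left(\left(-3 - \left(3 - 0 + 18 \left(-4\right) - \left(-4\right) 0\right)\right) + 40\right) 41 = \left(\left(-3 - \left(3 + 0 - 72 + 0\right)\right) + 40\right) 41 = \left(\left(-3 - -69\right) + 40\right) 41 = \left(\left(-3 + 69\right) + 40\right) 41 = \left(66 + 40\right) 41 = 106 \cdot 41 = 4346$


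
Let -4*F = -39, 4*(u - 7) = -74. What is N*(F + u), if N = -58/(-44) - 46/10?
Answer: 2527/440 ≈ 5.7432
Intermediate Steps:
u = -23/2 (u = 7 + (¼)*(-74) = 7 - 37/2 = -23/2 ≈ -11.500)
N = -361/110 (N = -58*(-1/44) - 46*⅒ = 29/22 - 23/5 = -361/110 ≈ -3.2818)
F = 39/4 (F = -¼*(-39) = 39/4 ≈ 9.7500)
N*(F + u) = -361*(39/4 - 23/2)/110 = -361/110*(-7/4) = 2527/440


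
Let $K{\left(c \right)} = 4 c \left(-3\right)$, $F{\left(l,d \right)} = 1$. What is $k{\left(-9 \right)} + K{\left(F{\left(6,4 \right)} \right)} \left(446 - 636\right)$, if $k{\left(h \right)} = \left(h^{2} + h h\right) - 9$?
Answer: $2433$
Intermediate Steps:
$K{\left(c \right)} = - 12 c$
$k{\left(h \right)} = -9 + 2 h^{2}$ ($k{\left(h \right)} = \left(h^{2} + h^{2}\right) - 9 = 2 h^{2} - 9 = -9 + 2 h^{2}$)
$k{\left(-9 \right)} + K{\left(F{\left(6,4 \right)} \right)} \left(446 - 636\right) = \left(-9 + 2 \left(-9\right)^{2}\right) + \left(-12\right) 1 \left(446 - 636\right) = \left(-9 + 2 \cdot 81\right) - 12 \left(446 - 636\right) = \left(-9 + 162\right) - -2280 = 153 + 2280 = 2433$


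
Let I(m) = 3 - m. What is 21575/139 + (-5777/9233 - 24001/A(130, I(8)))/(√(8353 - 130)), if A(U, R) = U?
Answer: 21575/139 - 222352243*√8223/9869984670 ≈ 153.17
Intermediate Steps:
21575/139 + (-5777/9233 - 24001/A(130, I(8)))/(√(8353 - 130)) = 21575/139 + (-5777/9233 - 24001/130)/(√(8353 - 130)) = 21575*(1/139) + (-5777*1/9233 - 24001*1/130)/(√8223) = 21575/139 + (-5777/9233 - 24001/130)*(√8223/8223) = 21575/139 - 222352243*√8223/9869984670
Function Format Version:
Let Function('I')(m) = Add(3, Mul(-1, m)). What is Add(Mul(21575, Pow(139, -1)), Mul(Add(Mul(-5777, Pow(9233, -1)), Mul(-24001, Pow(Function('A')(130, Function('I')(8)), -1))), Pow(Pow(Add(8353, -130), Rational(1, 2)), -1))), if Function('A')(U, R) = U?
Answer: Add(Rational(21575, 139), Mul(Rational(-222352243, 9869984670), Pow(8223, Rational(1, 2)))) ≈ 153.17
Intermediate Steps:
Add(Mul(21575, Pow(139, -1)), Mul(Add(Mul(-5777, Pow(9233, -1)), Mul(-24001, Pow(Function('A')(130, Function('I')(8)), -1))), Pow(Pow(Add(8353, -130), Rational(1, 2)), -1))) = Add(Mul(21575, Pow(139, -1)), Mul(Add(Mul(-5777, Pow(9233, -1)), Mul(-24001, Pow(130, -1))), Pow(Pow(Add(8353, -130), Rational(1, 2)), -1))) = Add(Mul(21575, Rational(1, 139)), Mul(Add(Mul(-5777, Rational(1, 9233)), Mul(-24001, Rational(1, 130))), Pow(Pow(8223, Rational(1, 2)), -1))) = Add(Rational(21575, 139), Mul(Add(Rational(-5777, 9233), Rational(-24001, 130)), Mul(Rational(1, 8223), Pow(8223, Rational(1, 2))))) = Add(Rational(21575, 139), Mul(Rational(-222352243, 1200290), Mul(Rational(1, 8223), Pow(8223, Rational(1, 2))))) = Add(Rational(21575, 139), Mul(Rational(-222352243, 9869984670), Pow(8223, Rational(1, 2))))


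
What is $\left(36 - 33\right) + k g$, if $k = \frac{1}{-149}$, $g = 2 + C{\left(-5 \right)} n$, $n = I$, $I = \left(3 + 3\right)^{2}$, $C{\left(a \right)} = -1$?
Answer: $\frac{481}{149} \approx 3.2282$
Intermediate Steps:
$I = 36$ ($I = 6^{2} = 36$)
$n = 36$
$g = -34$ ($g = 2 - 36 = -34$)
$k = - \frac{1}{149} \approx -0.0067114$
$\left(36 - 33\right) + k g = \left(36 - 33\right) - - \frac{34}{149} = 3 + \frac{34}{149} = \frac{481}{149}$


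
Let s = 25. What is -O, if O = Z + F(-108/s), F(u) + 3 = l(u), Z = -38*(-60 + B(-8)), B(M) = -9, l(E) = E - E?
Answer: -2619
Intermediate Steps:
l(E) = 0
Z = 2622 (Z = -38*(-60 - 9) = -38*(-69) = 2622)
F(u) = -3 (F(u) = -3 + 0 = -3)
O = 2619 (O = 2622 - 3 = 2619)
-O = -1*2619 = -2619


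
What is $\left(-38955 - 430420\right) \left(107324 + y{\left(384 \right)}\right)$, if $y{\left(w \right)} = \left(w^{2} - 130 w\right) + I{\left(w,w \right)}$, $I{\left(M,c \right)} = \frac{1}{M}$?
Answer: $- \frac{36923966869375}{384} \approx -9.6156 \cdot 10^{10}$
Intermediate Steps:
$y{\left(w \right)} = \frac{1}{w} + w^{2} - 130 w$ ($y{\left(w \right)} = \left(w^{2} - 130 w\right) + \frac{1}{w} = \frac{1}{w} + w^{2} - 130 w$)
$\left(-38955 - 430420\right) \left(107324 + y{\left(384 \right)}\right) = \left(-38955 - 430420\right) \left(107324 + \frac{1 + 384^{2} \left(-130 + 384\right)}{384}\right) = - 469375 \left(107324 + \frac{1 + 147456 \cdot 254}{384}\right) = - 469375 \left(107324 + \frac{1 + 37453824}{384}\right) = - 469375 \left(107324 + \frac{1}{384} \cdot 37453825\right) = - 469375 \left(107324 + \frac{37453825}{384}\right) = \left(-469375\right) \frac{78666241}{384} = - \frac{36923966869375}{384}$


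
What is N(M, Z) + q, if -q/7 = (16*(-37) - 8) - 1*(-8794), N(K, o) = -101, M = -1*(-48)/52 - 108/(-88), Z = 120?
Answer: -57459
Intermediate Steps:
M = 615/286 (M = 48*(1/52) - 108*(-1/88) = 12/13 + 27/22 = 615/286 ≈ 2.1503)
q = -57358 (q = -7*((16*(-37) - 8) - 1*(-8794)) = -7*((-592 - 8) + 8794) = -7*(-600 + 8794) = -7*8194 = -57358)
N(M, Z) + q = -101 - 57358 = -57459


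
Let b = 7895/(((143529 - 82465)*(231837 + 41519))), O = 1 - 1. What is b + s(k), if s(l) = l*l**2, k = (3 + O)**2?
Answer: 12168621669431/16692210784 ≈ 729.00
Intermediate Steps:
O = 0
k = 9 (k = (3 + 0)**2 = 3**2 = 9)
s(l) = l**3
b = 7895/16692210784 (b = 7895/((61064*273356)) = 7895/16692210784 ≈ 4.7297e-7)
b + s(k) = 7895/16692210784 + 9**3 = 7895/16692210784 + 729 = 12168621669431/16692210784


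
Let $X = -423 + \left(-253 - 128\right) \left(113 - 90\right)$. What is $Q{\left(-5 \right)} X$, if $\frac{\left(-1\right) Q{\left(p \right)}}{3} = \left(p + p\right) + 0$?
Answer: $-275580$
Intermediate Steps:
$Q{\left(p \right)} = - 6 p$ ($Q{\left(p \right)} = - 3 \left(\left(p + p\right) + 0\right) = - 3 \left(2 p + 0\right) = - 3 \cdot 2 p = - 6 p$)
$X = -9186$ ($X = -423 - 8763 = -9186$)
$Q{\left(-5 \right)} X = \left(-6\right) \left(-5\right) \left(-9186\right) = 30 \left(-9186\right) = -275580$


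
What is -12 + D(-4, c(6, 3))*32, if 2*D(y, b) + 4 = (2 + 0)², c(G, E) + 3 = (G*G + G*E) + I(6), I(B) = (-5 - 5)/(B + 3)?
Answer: -12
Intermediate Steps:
I(B) = -10/(3 + B)
c(G, E) = -37/9 + G² + E*G (c(G, E) = -3 + ((G*G + G*E) - 10/(3 + 6)) = -3 + ((G² + E*G) - 10/9) = -3 + (-10/9 + G² + E*G) = -37/9 + G² + E*G)
D(y, b) = 0 (D(y, b) = -2 + (2 + 0)²/2 = -2 + (½)*2² = -2 + (½)*4 = -2 + 2 = 0)
-12 + D(-4, c(6, 3))*32 = -12 + 0*32 = -12 + 0 = -12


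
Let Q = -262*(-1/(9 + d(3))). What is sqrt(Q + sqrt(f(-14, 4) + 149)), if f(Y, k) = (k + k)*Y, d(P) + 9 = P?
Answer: sqrt(786 + 9*sqrt(37))/3 ≈ 9.6652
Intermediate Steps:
d(P) = -9 + P
f(Y, k) = 2*Y*k (f(Y, k) = (2*k)*Y = 2*Y*k)
Q = 262/3 (Q = -262*(-1/(9 + (-9 + 3))) = -262*(-1/(9 - 6)) = -262/(3*(-1)) = -262/(-3) = -262*(-1/3) = 262/3 ≈ 87.333)
sqrt(Q + sqrt(f(-14, 4) + 149)) = sqrt(262/3 + sqrt(2*(-14)*4 + 149)) = sqrt(262/3 + sqrt(-112 + 149)) = sqrt(262/3 + sqrt(37))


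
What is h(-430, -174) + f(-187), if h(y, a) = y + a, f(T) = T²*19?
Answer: 663807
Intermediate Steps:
f(T) = 19*T²
h(y, a) = a + y
h(-430, -174) + f(-187) = (-174 - 430) + 19*(-187)² = -604 + 19*34969 = -604 + 664411 = 663807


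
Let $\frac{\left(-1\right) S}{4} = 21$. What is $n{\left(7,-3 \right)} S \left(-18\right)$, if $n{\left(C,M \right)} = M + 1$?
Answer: $-3024$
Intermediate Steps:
$S = -84$ ($S = \left(-4\right) 21 = -84$)
$n{\left(C,M \right)} = 1 + M$
$n{\left(7,-3 \right)} S \left(-18\right) = \left(1 - 3\right) \left(-84\right) \left(-18\right) = \left(-2\right) \left(-84\right) \left(-18\right) = 168 \left(-18\right) = -3024$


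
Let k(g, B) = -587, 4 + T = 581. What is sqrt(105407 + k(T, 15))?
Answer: 2*sqrt(26205) ≈ 323.76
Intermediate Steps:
T = 577 (T = -4 + 581 = 577)
sqrt(105407 + k(T, 15)) = sqrt(105407 - 587) = sqrt(104820) = 2*sqrt(26205)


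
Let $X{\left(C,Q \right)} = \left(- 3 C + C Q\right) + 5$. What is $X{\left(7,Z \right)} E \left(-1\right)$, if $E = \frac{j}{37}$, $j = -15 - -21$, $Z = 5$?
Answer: $- \frac{114}{37} \approx -3.0811$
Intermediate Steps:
$j = 6$ ($j = -15 + 21 = 6$)
$X{\left(C,Q \right)} = 5 - 3 C + C Q$
$E = \frac{6}{37} \approx 0.16216$
$X{\left(7,Z \right)} E \left(-1\right) = \left(5 - 21 + 7 \cdot 5\right) \frac{6}{37} \left(-1\right) = \left(5 - 21 + 35\right) \frac{6}{37} \left(-1\right) = 19 \cdot \frac{6}{37} \left(-1\right) = \frac{114}{37} \left(-1\right) = - \frac{114}{37}$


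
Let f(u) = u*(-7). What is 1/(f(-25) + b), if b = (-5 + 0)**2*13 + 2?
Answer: 1/502 ≈ 0.0019920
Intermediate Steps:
f(u) = -7*u
b = 327 (b = (-5)**2*13 + 2 = 25*13 + 2 = 325 + 2 = 327)
1/(f(-25) + b) = 1/(-7*(-25) + 327) = 1/(175 + 327) = 1/502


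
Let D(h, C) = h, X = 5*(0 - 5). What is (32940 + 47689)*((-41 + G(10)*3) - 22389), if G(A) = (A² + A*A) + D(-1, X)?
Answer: -1760372957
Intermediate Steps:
X = -25 (X = 5*(-5) = -25)
G(A) = -1 + 2*A² (G(A) = (A² + A*A) - 1 = (A² + A²) - 1 = 2*A² - 1 = -1 + 2*A²)
(32940 + 47689)*((-41 + G(10)*3) - 22389) = (32940 + 47689)*((-41 + (-1 + 2*10²)*3) - 22389) = 80629*((-41 + (-1 + 2*100)*3) - 22389) = 80629*((-41 + (-1 + 200)*3) - 22389) = 80629*((-41 + 199*3) - 22389) = 80629*((-41 + 597) - 22389) = 80629*(556 - 22389) = 80629*(-21833) = -1760372957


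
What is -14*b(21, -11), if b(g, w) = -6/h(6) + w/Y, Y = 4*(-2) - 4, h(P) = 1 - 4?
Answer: -245/6 ≈ -40.833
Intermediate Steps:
h(P) = -3
Y = -12 (Y = -8 - 4 = -12)
b(g, w) = 2 - w/12 (b(g, w) = -6/(-3) + w/(-12) = -6*(-1/3) + w*(-1/12) = 2 - w/12)
-14*b(21, -11) = -14*(2 - 1/12*(-11)) = -14*(2 + 11/12) = -14*35/12 = -245/6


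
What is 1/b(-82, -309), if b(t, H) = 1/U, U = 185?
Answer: 185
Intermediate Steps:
b(t, H) = 1/185
1/b(-82, -309) = 1/(1/185) = 185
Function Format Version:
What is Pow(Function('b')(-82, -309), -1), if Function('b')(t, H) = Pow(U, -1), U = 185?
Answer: 185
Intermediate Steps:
Function('b')(t, H) = Rational(1, 185) (Function('b')(t, H) = Pow(185, -1) = Rational(1, 185))
Pow(Function('b')(-82, -309), -1) = Pow(Rational(1, 185), -1) = 185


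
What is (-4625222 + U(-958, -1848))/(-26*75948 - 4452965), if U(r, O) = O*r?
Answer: 2854838/6427613 ≈ 0.44415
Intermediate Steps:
(-4625222 + U(-958, -1848))/(-26*75948 - 4452965) = (-4625222 - 1848*(-958))/(-26*75948 - 4452965) = (-4625222 + 1770384)/(-1974648 - 4452965) = -2854838/(-6427613) = -2854838*(-1/6427613) = 2854838/6427613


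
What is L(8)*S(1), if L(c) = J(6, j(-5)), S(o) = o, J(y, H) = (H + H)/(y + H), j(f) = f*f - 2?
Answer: 46/29 ≈ 1.5862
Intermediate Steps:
j(f) = -2 + f**2 (j(f) = f**2 - 2 = -2 + f**2)
J(y, H) = 2*H/(H + y) (J(y, H) = (2*H)/(H + y) = 2*H/(H + y))
L(c) = 46/29 (L(c) = 2*(-2 + (-5)**2)/((-2 + (-5)**2) + 6) = 2*(-2 + 25)/((-2 + 25) + 6) = 2*23/(23 + 6) = 2*23/29 = 2*23*(1/29) = 46/29)
L(8)*S(1) = (46/29)*1 = 46/29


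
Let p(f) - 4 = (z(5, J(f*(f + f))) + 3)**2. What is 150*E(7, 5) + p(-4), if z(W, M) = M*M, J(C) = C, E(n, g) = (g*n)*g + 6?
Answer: 1081883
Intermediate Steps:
E(n, g) = 6 + n*g**2 (E(n, g) = n*g**2 + 6 = 6 + n*g**2)
z(W, M) = M**2
p(f) = 4 + (3 + 4*f**4)**2 (p(f) = 4 + ((f*(f + f))**2 + 3)**2 = 4 + ((f*(2*f))**2 + 3)**2 = 4 + ((2*f**2)**2 + 3)**2 = 4 + (4*f**4 + 3)**2 = 4 + (3 + 4*f**4)**2)
150*E(7, 5) + p(-4) = 150*(6 + 7*5**2) + (4 + (3 + 4*(-4)**4)**2) = 150*(6 + 7*25) + (4 + (3 + 4*256)**2) = 150*(6 + 175) + (4 + (3 + 1024)**2) = 150*181 + (4 + 1027**2) = 27150 + (4 + 1054729) = 27150 + 1054733 = 1081883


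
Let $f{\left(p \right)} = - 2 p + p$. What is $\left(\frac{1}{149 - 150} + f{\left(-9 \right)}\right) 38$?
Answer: $304$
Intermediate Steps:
$f{\left(p \right)} = - p$
$\left(\frac{1}{149 - 150} + f{\left(-9 \right)}\right) 38 = \left(\frac{1}{149 - 150} - -9\right) 38 = \left(\frac{1}{-1} + 9\right) 38 = \left(-1 + 9\right) 38 = 8 \cdot 38 = 304$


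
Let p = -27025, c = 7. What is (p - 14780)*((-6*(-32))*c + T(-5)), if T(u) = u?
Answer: -55976895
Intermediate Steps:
(p - 14780)*((-6*(-32))*c + T(-5)) = (-27025 - 14780)*(-6*(-32)*7 - 5) = -41805*(192*7 - 5) = -41805*(1344 - 5) = -41805*1339 = -55976895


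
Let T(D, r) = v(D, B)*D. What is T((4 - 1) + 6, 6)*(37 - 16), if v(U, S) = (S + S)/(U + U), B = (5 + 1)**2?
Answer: 756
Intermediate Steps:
B = 36 (B = 6**2 = 36)
v(U, S) = S/U (v(U, S) = (2*S)/((2*U)) = (2*S)*(1/(2*U)) = S/U)
T(D, r) = 36 (T(D, r) = (36/D)*D = 36)
T((4 - 1) + 6, 6)*(37 - 16) = 36*(37 - 16) = 36*21 = 756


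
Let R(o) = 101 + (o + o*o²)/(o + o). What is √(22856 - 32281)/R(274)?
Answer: 10*I*√377/75279 ≈ 0.0025793*I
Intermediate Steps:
R(o) = 101 + (o + o³)/(2*o) (R(o) = 101 + (o + o³)/((2*o)) = 101 + (o + o³)*(1/(2*o)) = 101 + (o + o³)/(2*o))
√(22856 - 32281)/R(274) = √(22856 - 32281)/(203/2 + (½)*274²) = √(-9425)/(203/2 + (½)*75076) = (5*I*√377)/(203/2 + 37538) = (5*I*√377)/(75279/2) = (5*I*√377)*(2/75279) = 10*I*√377/75279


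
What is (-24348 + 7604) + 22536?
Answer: 5792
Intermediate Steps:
(-24348 + 7604) + 22536 = -16744 + 22536 = 5792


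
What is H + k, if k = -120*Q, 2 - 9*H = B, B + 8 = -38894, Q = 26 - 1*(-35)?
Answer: -8992/3 ≈ -2997.3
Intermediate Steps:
Q = 61 (Q = 26 + 35 = 61)
B = -38902 (B = -8 - 38894 = -38902)
H = 12968/3 (H = 2/9 - ⅑*(-38902) = 2/9 + 38902/9 = 12968/3 ≈ 4322.7)
k = -7320 (k = -120*61 = -7320)
H + k = 12968/3 - 7320 = -8992/3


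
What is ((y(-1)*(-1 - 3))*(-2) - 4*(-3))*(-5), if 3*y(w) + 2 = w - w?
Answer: -100/3 ≈ -33.333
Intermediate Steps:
y(w) = -⅔ (y(w) = -⅔ + (w - w)/3 = -⅔ + (⅓)*0 = -⅔ + 0 = -⅔)
((y(-1)*(-1 - 3))*(-2) - 4*(-3))*(-5) = (-2*(-1 - 3)/3*(-2) - 4*(-3))*(-5) = (-⅔*(-4)*(-2) + 12)*(-5) = ((8/3)*(-2) + 12)*(-5) = (-16/3 + 12)*(-5) = (20/3)*(-5) = -100/3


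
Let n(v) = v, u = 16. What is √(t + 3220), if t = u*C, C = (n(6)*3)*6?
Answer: 2*√1237 ≈ 70.342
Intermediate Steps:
C = 108 (C = (6*3)*6 = 18*6 = 108)
t = 1728 (t = 16*108 = 1728)
√(t + 3220) = √(1728 + 3220) = √4948 = 2*√1237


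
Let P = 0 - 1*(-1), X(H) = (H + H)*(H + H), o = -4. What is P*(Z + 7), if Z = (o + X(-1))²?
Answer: 7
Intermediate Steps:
X(H) = 4*H² (X(H) = (2*H)*(2*H) = 4*H²)
Z = 0 (Z = (-4 + 4*(-1)²)² = (-4 + 4*1)² = (-4 + 4)² = 0² = 0)
P = 1 (P = 0 + 1 = 1)
P*(Z + 7) = 1*(0 + 7) = 1*7 = 7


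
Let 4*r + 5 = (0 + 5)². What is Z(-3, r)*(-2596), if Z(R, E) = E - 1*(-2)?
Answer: -18172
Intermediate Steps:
r = 5 (r = -5/4 + (0 + 5)²/4 = -5/4 + (¼)*5² = -5/4 + (¼)*25 = -5/4 + 25/4 = 5)
Z(R, E) = 2 + E (Z(R, E) = E + 2 = 2 + E)
Z(-3, r)*(-2596) = (2 + 5)*(-2596) = 7*(-2596) = -18172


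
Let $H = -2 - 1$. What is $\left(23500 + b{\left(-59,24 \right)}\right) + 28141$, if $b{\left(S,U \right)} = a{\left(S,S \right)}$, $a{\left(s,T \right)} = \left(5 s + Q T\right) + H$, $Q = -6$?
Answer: $51697$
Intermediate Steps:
$H = -3$ ($H = -2 - 1 = -3$)
$a{\left(s,T \right)} = -3 - 6 T + 5 s$ ($a{\left(s,T \right)} = \left(5 s - 6 T\right) - 3 = \left(- 6 T + 5 s\right) - 3 = -3 - 6 T + 5 s$)
$b{\left(S,U \right)} = -3 - S$ ($b{\left(S,U \right)} = -3 - 6 S + 5 S = -3 - S$)
$\left(23500 + b{\left(-59,24 \right)}\right) + 28141 = \left(23500 - -56\right) + 28141 = \left(23500 + \left(-3 + 59\right)\right) + 28141 = \left(23500 + 56\right) + 28141 = 23556 + 28141 = 51697$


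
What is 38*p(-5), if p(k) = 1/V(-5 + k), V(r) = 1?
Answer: 38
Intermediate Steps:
p(k) = 1 (p(k) = 1/1 = 1)
38*p(-5) = 38*1 = 38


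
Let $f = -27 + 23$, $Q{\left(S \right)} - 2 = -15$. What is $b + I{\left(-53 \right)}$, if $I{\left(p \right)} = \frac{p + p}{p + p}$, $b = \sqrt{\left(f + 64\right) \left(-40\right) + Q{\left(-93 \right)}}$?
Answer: $1 + i \sqrt{2413} \approx 1.0 + 49.122 i$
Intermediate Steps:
$Q{\left(S \right)} = -13$ ($Q{\left(S \right)} = 2 - 15 = -13$)
$f = -4$
$b = i \sqrt{2413}$ ($b = \sqrt{\left(-4 + 64\right) \left(-40\right) - 13} = \sqrt{60 \left(-40\right) - 13} = \sqrt{-2400 - 13} = \sqrt{-2413} = i \sqrt{2413} \approx 49.122 i$)
$I{\left(p \right)} = 1$ ($I{\left(p \right)} = \frac{2 p}{2 p} = 2 p \frac{1}{2 p} = 1$)
$b + I{\left(-53 \right)} = i \sqrt{2413} + 1 = 1 + i \sqrt{2413}$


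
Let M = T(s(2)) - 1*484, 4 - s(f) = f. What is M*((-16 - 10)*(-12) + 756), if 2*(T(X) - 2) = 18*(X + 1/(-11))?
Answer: -5460684/11 ≈ -4.9643e+5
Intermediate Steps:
s(f) = 4 - f
T(X) = 13/11 + 9*X (T(X) = 2 + (18*(X + 1/(-11)))/2 = 2 + (18*(X - 1/11))/2 = 2 + (18*(-1/11 + X))/2 = 2 + (-18/11 + 18*X)/2 = 2 + (-9/11 + 9*X) = 13/11 + 9*X)
M = -5113/11 (M = (13/11 + 9*(4 - 1*2)) - 1*484 = (13/11 + 9*(4 - 2)) - 484 = (13/11 + 9*2) - 484 = (13/11 + 18) - 484 = 211/11 - 484 = -5113/11 ≈ -464.82)
M*((-16 - 10)*(-12) + 756) = -5113*((-16 - 10)*(-12) + 756)/11 = -5113*(-26*(-12) + 756)/11 = -5113*(312 + 756)/11 = -5113/11*1068 = -5460684/11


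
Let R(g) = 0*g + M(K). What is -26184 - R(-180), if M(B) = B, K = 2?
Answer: -26186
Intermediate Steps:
R(g) = 2 (R(g) = 0*g + 2 = 0 + 2 = 2)
-26184 - R(-180) = -26184 - 1*2 = -26184 - 2 = -26186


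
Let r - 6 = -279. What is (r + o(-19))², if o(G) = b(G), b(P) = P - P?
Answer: 74529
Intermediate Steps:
r = -273 (r = 6 - 279 = -273)
b(P) = 0
o(G) = 0
(r + o(-19))² = (-273 + 0)² = (-273)² = 74529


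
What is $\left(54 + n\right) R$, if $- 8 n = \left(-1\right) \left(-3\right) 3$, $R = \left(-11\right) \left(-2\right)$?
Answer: $\frac{4653}{4} \approx 1163.3$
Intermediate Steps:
$R = 22$
$n = - \frac{9}{8}$ ($n = - \frac{\left(-1\right) \left(-3\right) 3}{8} = - \frac{3 \cdot 3}{8} = \left(- \frac{1}{8}\right) 9 = - \frac{9}{8} \approx -1.125$)
$\left(54 + n\right) R = \left(54 - \frac{9}{8}\right) 22 = \frac{423}{8} \cdot 22 = \frac{4653}{4}$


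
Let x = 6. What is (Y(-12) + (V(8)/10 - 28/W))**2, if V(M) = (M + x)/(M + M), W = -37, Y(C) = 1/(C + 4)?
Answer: 4532641/8761600 ≈ 0.51733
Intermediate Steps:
Y(C) = 1/(4 + C)
V(M) = (6 + M)/(2*M) (V(M) = (M + 6)/(M + M) = (6 + M)/((2*M)) = (6 + M)*(1/(2*M)) = (6 + M)/(2*M))
(Y(-12) + (V(8)/10 - 28/W))**2 = (1/(4 - 12) + (((1/2)*(6 + 8)/8)/10 - 28/(-37)))**2 = (1/(-8) + (((1/2)*(1/8)*14)*(1/10) - 28*(-1/37)))**2 = (-1/8 + ((7/8)*(1/10) + 28/37))**2 = (-1/8 + (7/80 + 28/37))**2 = (-1/8 + 2499/2960)**2 = (2129/2960)**2 = 4532641/8761600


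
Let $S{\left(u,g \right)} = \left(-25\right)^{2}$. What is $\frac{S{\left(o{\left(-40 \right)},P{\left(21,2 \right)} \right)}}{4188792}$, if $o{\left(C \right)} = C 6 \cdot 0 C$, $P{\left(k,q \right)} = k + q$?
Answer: $\frac{625}{4188792} \approx 0.00014921$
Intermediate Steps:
$o{\left(C \right)} = 0$ ($o{\left(C \right)} = 6 C 0 C = 0 C = 0$)
$S{\left(u,g \right)} = 625$
$\frac{S{\left(o{\left(-40 \right)},P{\left(21,2 \right)} \right)}}{4188792} = \frac{625}{4188792}$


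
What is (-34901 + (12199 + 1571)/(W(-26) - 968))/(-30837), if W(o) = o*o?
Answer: 268549/236958 ≈ 1.1333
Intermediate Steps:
W(o) = o**2
(-34901 + (12199 + 1571)/(W(-26) - 968))/(-30837) = (-34901 + (12199 + 1571)/((-26)**2 - 968))/(-30837) = (-34901 + 13770/(676 - 968))*(-1/30837) = (-34901 + 13770/(-292))*(-1/30837) = (-34901 + 13770*(-1/292))*(-1/30837) = (-34901 - 6885/146)*(-1/30837) = -5102431/146*(-1/30837) = 268549/236958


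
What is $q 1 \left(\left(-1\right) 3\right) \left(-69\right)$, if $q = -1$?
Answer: $-207$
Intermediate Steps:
$q 1 \left(\left(-1\right) 3\right) \left(-69\right) = \left(-1\right) 1 \left(\left(-1\right) 3\right) \left(-69\right) = \left(-1\right) \left(-3\right) \left(-69\right) = 3 \left(-69\right) = -207$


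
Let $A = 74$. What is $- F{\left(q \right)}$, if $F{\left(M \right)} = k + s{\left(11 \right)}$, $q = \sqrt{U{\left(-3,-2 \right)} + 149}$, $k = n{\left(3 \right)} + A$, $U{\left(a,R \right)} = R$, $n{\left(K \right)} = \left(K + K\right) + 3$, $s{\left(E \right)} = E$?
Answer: $-94$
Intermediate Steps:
$n{\left(K \right)} = 3 + 2 K$ ($n{\left(K \right)} = 2 K + 3 = 3 + 2 K$)
$k = 83$ ($k = \left(3 + 2 \cdot 3\right) + 74 = \left(3 + 6\right) + 74 = 9 + 74 = 83$)
$q = 7 \sqrt{3}$ ($q = \sqrt{-2 + 149} = \sqrt{147} = 7 \sqrt{3} \approx 12.124$)
$F{\left(M \right)} = 94$ ($F{\left(M \right)} = 83 + 11 = 94$)
$- F{\left(q \right)} = \left(-1\right) 94 = -94$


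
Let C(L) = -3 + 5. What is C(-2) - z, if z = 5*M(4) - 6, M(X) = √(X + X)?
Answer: 8 - 10*√2 ≈ -6.1421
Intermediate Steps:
C(L) = 2
M(X) = √2*√X (M(X) = √(2*X) = √2*√X)
z = -6 + 10*√2 (z = 5*(√2*√4) - 6 = 5*(√2*2) - 6 = 5*(2*√2) - 6 = 10*√2 - 6 = -6 + 10*√2 ≈ 8.1421)
C(-2) - z = 2 - (-6 + 10*√2) = 2 + (6 - 10*√2) = 8 - 10*√2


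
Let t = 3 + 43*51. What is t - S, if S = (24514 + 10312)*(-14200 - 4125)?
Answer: 638188646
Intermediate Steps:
t = 2196 (t = 3 + 2193 = 2196)
S = -638186450 (S = 34826*(-18325) = -638186450)
t - S = 2196 - 1*(-638186450) = 2196 + 638186450 = 638188646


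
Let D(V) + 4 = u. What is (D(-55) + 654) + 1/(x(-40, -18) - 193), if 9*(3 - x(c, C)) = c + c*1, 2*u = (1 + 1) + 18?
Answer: 1075791/1630 ≈ 659.99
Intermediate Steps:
u = 10 (u = ((1 + 1) + 18)/2 = (2 + 18)/2 = (½)*20 = 10)
D(V) = 6 (D(V) = -4 + 10 = 6)
x(c, C) = 3 - 2*c/9 (x(c, C) = 3 - (c + c*1)/9 = 3 - (c + c)/9 = 3 - 2*c/9)
(D(-55) + 654) + 1/(x(-40, -18) - 193) = (6 + 654) + 1/((3 - 2/9*(-40)) - 193) = 660 + 1/((3 + 80/9) - 193) = 660 + 1/(107/9 - 193) = 660 + 1/(-1630/9) = 660 - 9/1630 = 1075791/1630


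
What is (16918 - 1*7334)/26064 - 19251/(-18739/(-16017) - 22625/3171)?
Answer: 176994090325733/54836349336 ≈ 3227.7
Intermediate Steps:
(16918 - 1*7334)/26064 - 19251/(-18739/(-16017) - 22625/3171) = (16918 - 7334)*(1/26064) - 19251/(-18739*(-1/16017) - 22625*1/3171) = 9584*(1/26064) - 19251/(18739/16017 - 22625/3171) = 599/1629 - 19251/(-33662584/5643323) = 599/1629 - 19251*(-5643323/33662584) = 599/1629 + 108639611073/33662584 = 176994090325733/54836349336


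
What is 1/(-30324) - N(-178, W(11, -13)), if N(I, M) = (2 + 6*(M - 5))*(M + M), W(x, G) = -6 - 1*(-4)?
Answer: -4851841/30324 ≈ -160.00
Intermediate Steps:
W(x, G) = -2 (W(x, G) = -6 + 4 = -2)
N(I, M) = 2*M*(-28 + 6*M) (N(I, M) = (2 + 6*(-5 + M))*(2*M) = (2 + (-30 + 6*M))*(2*M) = (-28 + 6*M)*(2*M) = 2*M*(-28 + 6*M))
1/(-30324) - N(-178, W(11, -13)) = 1/(-30324) - 4*(-2)*(-14 + 3*(-2)) = -1/30324 - 4*(-2)*(-14 - 6) = -1/30324 - 4*(-2)*(-20) = -1/30324 - 1*160 = -1/30324 - 160 = -4851841/30324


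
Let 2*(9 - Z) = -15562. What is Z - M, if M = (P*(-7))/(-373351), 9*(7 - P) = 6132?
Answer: 8725227031/1120053 ≈ 7790.0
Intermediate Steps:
P = -2023/3 (P = 7 - ⅑*6132 = 7 - 2044/3 = -2023/3 ≈ -674.33)
Z = 7790 (Z = 9 - ½*(-15562) = 9 + 7781 = 7790)
M = -14161/1120053 (M = -2023/3*(-7)/(-373351) = (14161/3)*(-1/373351) = -14161/1120053 ≈ -0.012643)
Z - M = 7790 - 1*(-14161/1120053) = 7790 + 14161/1120053 = 8725227031/1120053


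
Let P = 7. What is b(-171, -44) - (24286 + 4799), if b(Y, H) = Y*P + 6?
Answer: -30276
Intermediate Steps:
b(Y, H) = 6 + 7*Y (b(Y, H) = Y*7 + 6 = 7*Y + 6 = 6 + 7*Y)
b(-171, -44) - (24286 + 4799) = (6 + 7*(-171)) - (24286 + 4799) = (6 - 1197) - 1*29085 = -1191 - 29085 = -30276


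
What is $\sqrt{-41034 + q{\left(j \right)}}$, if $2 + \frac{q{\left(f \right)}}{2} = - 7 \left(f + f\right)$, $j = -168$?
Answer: $i \sqrt{36334} \approx 190.61 i$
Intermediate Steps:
$q{\left(f \right)} = -4 - 28 f$ ($q{\left(f \right)} = -4 + 2 \left(- 7 \left(f + f\right)\right) = -4 + 2 \left(- 7 \cdot 2 f\right) = -4 + 2 \left(- 14 f\right) = -4 - 28 f$)
$\sqrt{-41034 + q{\left(j \right)}} = \sqrt{-41034 - -4700} = \sqrt{-41034 + \left(-4 + 4704\right)} = \sqrt{-41034 + 4700} = \sqrt{-36334} = i \sqrt{36334}$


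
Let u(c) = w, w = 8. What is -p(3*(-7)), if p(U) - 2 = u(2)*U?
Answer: 166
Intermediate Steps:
u(c) = 8
p(U) = 2 + 8*U
-p(3*(-7)) = -(2 + 8*(3*(-7))) = -(2 + 8*(-21)) = -(2 - 168) = -1*(-166) = 166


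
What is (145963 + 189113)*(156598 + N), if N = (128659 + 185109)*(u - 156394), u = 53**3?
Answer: -790255789676808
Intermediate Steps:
u = 148877
N = -2358594056 (N = (128659 + 185109)*(148877 - 156394) = 313768*(-7517) = -2358594056)
(145963 + 189113)*(156598 + N) = (145963 + 189113)*(156598 - 2358594056) = 335076*(-2358437458) = -790255789676808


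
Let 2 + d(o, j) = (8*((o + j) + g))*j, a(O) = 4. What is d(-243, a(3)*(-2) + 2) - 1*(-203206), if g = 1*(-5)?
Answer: 215396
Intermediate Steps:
g = -5
d(o, j) = -2 + j*(-40 + 8*j + 8*o) (d(o, j) = -2 + (8*((o + j) - 5))*j = -2 + (8*((j + o) - 5))*j = -2 + (8*(-5 + j + o))*j = -2 + (-40 + 8*j + 8*o)*j = -2 + j*(-40 + 8*j + 8*o))
d(-243, a(3)*(-2) + 2) - 1*(-203206) = (-2 - 40*(4*(-2) + 2) + 8*(4*(-2) + 2)² + 8*(4*(-2) + 2)*(-243)) - 1*(-203206) = (-2 - 40*(-8 + 2) + 8*(-8 + 2)² + 8*(-8 + 2)*(-243)) + 203206 = (-2 - 40*(-6) + 8*(-6)² + 8*(-6)*(-243)) + 203206 = (-2 + 240 + 8*36 + 11664) + 203206 = (-2 + 240 + 288 + 11664) + 203206 = 12190 + 203206 = 215396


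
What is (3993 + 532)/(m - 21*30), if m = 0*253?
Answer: -905/126 ≈ -7.1825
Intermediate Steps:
m = 0
(3993 + 532)/(m - 21*30) = (3993 + 532)/(0 - 21*30) = 4525/(0 - 630) = 4525/(-630) = 4525*(-1/630) = -905/126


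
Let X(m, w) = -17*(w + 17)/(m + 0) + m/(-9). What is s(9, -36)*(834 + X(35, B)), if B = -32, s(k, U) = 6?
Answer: 105512/21 ≈ 5024.4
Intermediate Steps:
X(m, w) = -m/9 - 17*(17 + w)/m (X(m, w) = -17*(17 + w)/m + m*(-⅑) = -17*(17 + w)/m - m/9 = -m/9 - 17*(17 + w)/m)
s(9, -36)*(834 + X(35, B)) = 6*(834 + (⅑)*(-2601 - 1*35² - 153*(-32))/35) = 6*(834 + (⅑)*(1/35)*(-2601 - 1*1225 + 4896)) = 6*(834 + (⅑)*(1/35)*(-2601 - 1225 + 4896)) = 6*(834 + (⅑)*(1/35)*1070) = 6*(834 + 214/63) = 6*(52756/63) = 105512/21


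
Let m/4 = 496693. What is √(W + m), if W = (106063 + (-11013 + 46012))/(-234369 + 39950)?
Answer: √75097465864130114/194419 ≈ 1409.5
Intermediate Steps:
m = 1986772 (m = 4*496693 = 1986772)
W = -141062/194419 (W = (106063 + 34999)/(-194419) = 141062*(-1/194419) = -141062/194419 ≈ -0.72556)
√(W + m) = √(-141062/194419 + 1986772) = √(386266084406/194419) = √75097465864130114/194419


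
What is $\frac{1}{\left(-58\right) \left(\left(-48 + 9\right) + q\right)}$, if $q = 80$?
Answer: $- \frac{1}{2378} \approx -0.00042052$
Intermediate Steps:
$\frac{1}{\left(-58\right) \left(\left(-48 + 9\right) + q\right)} = \frac{1}{\left(-58\right) \left(\left(-48 + 9\right) + 80\right)} = \frac{1}{\left(-58\right) \left(-39 + 80\right)} = \frac{1}{\left(-58\right) 41} = \frac{1}{-2378} = - \frac{1}{2378}$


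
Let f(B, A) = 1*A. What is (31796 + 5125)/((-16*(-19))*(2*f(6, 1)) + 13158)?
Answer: 36921/13766 ≈ 2.6820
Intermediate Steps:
f(B, A) = A
(31796 + 5125)/((-16*(-19))*(2*f(6, 1)) + 13158) = (31796 + 5125)/((-16*(-19))*(2*1) + 13158) = 36921/(304*2 + 13158) = 36921/(608 + 13158) = 36921/13766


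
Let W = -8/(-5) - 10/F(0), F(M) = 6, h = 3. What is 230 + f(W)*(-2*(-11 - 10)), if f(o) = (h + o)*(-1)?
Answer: 534/5 ≈ 106.80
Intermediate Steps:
W = -1/15 (W = -8/(-5) - 10/6 = -8*(-⅕) - 10*⅙ = 8/5 - 5/3 = -1/15 ≈ -0.066667)
f(o) = -3 - o (f(o) = (3 + o)*(-1) = -3 - o)
230 + f(W)*(-2*(-11 - 10)) = 230 + (-3 - 1*(-1/15))*(-2*(-11 - 10)) = 230 + (-3 + 1/15)*(-2*(-21)) = 230 - 44/15*42 = 230 - 616/5 = 534/5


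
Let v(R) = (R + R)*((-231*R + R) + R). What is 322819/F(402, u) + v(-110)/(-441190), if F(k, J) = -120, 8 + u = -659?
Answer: -14175949861/5294280 ≈ -2677.6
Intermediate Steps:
u = -667 (u = -8 - 659 = -667)
v(R) = -458*R² (v(R) = (2*R)*(-230*R + R) = (2*R)*(-229*R) = -458*R²)
322819/F(402, u) + v(-110)/(-441190) = 322819/(-120) - 458*(-110)²/(-441190) = 322819*(-1/120) - 458*12100*(-1/441190) = -322819/120 - 5541800*(-1/441190) = -322819/120 + 554180/44119 = -14175949861/5294280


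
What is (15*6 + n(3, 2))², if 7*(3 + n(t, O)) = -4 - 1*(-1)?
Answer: 367236/49 ≈ 7494.6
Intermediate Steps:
n(t, O) = -24/7 (n(t, O) = -3 + (-4 - 1*(-1))/7 = -3 + (-4 + 1)/7 = -3 + (⅐)*(-3) = -3 - 3/7 = -24/7)
(15*6 + n(3, 2))² = (15*6 - 24/7)² = (90 - 24/7)² = (606/7)² = 367236/49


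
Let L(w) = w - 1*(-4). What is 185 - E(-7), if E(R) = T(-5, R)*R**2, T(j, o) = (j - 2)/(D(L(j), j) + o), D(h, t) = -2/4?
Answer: 2089/15 ≈ 139.27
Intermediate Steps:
L(w) = 4 + w (L(w) = w + 4 = 4 + w)
D(h, t) = -1/2 (D(h, t) = -2*1/4 = -1/2)
T(j, o) = (-2 + j)/(-1/2 + o) (T(j, o) = (j - 2)/(-1/2 + o) = (-2 + j)/(-1/2 + o))
E(R) = -14*R**2/(-1 + 2*R) (E(R) = (2*(-2 - 5)/(-1 + 2*R))*R**2 = (2*(-7)/(-1 + 2*R))*R**2 = (-14/(-1 + 2*R))*R**2 = -14*R**2/(-1 + 2*R))
185 - E(-7) = 185 - (-14)*(-7)**2/(-1 + 2*(-7)) = 185 - (-14)*49/(-1 - 14) = 185 - (-14)*49/(-15) = 185 - (-14)*49*(-1)/15 = 185 - 1*686/15 = 185 - 686/15 = 2089/15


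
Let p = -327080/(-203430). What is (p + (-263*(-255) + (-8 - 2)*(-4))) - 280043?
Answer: -4331765026/20343 ≈ -2.1294e+5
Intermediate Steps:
p = 32708/20343 (p = -327080*(-1/203430) = 32708/20343 ≈ 1.6078)
(p + (-263*(-255) + (-8 - 2)*(-4))) - 280043 = (32708/20343 + (-263*(-255) + (-8 - 2)*(-4))) - 280043 = (32708/20343 + (67065 - 10*(-4))) - 280043 = (32708/20343 + (67065 + 40)) - 280043 = (32708/20343 + 67105) - 280043 = 1365149723/20343 - 280043 = -4331765026/20343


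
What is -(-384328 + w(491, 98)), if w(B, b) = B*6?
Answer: 381382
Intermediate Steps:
w(B, b) = 6*B
-(-384328 + w(491, 98)) = -(-384328 + 6*491) = -(-384328 + 2946) = -1*(-381382) = 381382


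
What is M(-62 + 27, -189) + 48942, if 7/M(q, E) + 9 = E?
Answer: 9690509/198 ≈ 48942.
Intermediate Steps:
M(q, E) = 7/(-9 + E)
M(-62 + 27, -189) + 48942 = 7/(-9 - 189) + 48942 = 7/(-198) + 48942 = 7*(-1/198) + 48942 = -7/198 + 48942 = 9690509/198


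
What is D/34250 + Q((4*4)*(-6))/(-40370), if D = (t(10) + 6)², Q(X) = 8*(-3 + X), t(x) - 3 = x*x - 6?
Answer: 4140103/12569750 ≈ 0.32937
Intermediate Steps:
t(x) = -3 + x² (t(x) = 3 + (x*x - 6) = 3 + (x² - 6) = 3 + (-6 + x²) = -3 + x²)
Q(X) = -24 + 8*X
D = 10609 (D = ((-3 + 10²) + 6)² = ((-3 + 100) + 6)² = (97 + 6)² = 103² = 10609)
D/34250 + Q((4*4)*(-6))/(-40370) = 10609/34250 + (-24 + 8*((4*4)*(-6)))/(-40370) = 10609*(1/34250) + (-24 + 8*(16*(-6)))*(-1/40370) = 10609/34250 + (-24 + 8*(-96))*(-1/40370) = 10609/34250 + (-24 - 768)*(-1/40370) = 10609/34250 - 792*(-1/40370) = 10609/34250 + 36/1835 = 4140103/12569750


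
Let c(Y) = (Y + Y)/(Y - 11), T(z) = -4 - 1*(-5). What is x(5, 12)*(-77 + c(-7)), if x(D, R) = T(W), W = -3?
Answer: -686/9 ≈ -76.222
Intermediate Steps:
T(z) = 1 (T(z) = -4 + 5 = 1)
x(D, R) = 1
c(Y) = 2*Y/(-11 + Y) (c(Y) = (2*Y)/(-11 + Y) = 2*Y/(-11 + Y))
x(5, 12)*(-77 + c(-7)) = 1*(-77 + 2*(-7)/(-11 - 7)) = 1*(-77 + 2*(-7)/(-18)) = 1*(-77 + 2*(-7)*(-1/18)) = 1*(-77 + 7/9) = 1*(-686/9) = -686/9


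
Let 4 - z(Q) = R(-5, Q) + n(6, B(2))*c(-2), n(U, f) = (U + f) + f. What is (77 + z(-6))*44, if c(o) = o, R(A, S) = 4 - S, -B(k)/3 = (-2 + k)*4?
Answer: 3652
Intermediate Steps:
B(k) = 24 - 12*k (B(k) = -3*(-2 + k)*4 = -3*(-8 + 4*k) = 24 - 12*k)
n(U, f) = U + 2*f
z(Q) = 12 + Q (z(Q) = 4 - ((4 - Q) + (6 + 2*(24 - 12*2))*(-2)) = 4 - ((4 - Q) + (6 + 2*(24 - 24))*(-2)) = 4 - ((4 - Q) + (6 + 2*0)*(-2)) = 4 - ((4 - Q) + (6 + 0)*(-2)) = 4 - ((4 - Q) + 6*(-2)) = 4 - ((4 - Q) - 12) = 4 - (-8 - Q) = 4 + (8 + Q) = 12 + Q)
(77 + z(-6))*44 = (77 + (12 - 6))*44 = (77 + 6)*44 = 83*44 = 3652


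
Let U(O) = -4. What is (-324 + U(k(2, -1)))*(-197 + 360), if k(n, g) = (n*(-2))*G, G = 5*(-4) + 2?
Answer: -53464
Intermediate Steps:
G = -18 (G = -20 + 2 = -18)
k(n, g) = 36*n (k(n, g) = (n*(-2))*(-18) = -2*n*(-18) = 36*n)
(-324 + U(k(2, -1)))*(-197 + 360) = (-324 - 4)*(-197 + 360) = -328*163 = -53464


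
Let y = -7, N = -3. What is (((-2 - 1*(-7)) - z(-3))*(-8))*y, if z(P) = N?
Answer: 448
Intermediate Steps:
z(P) = -3
(((-2 - 1*(-7)) - z(-3))*(-8))*y = (((-2 - 1*(-7)) - 1*(-3))*(-8))*(-7) = (((-2 + 7) + 3)*(-8))*(-7) = ((5 + 3)*(-8))*(-7) = (8*(-8))*(-7) = -64*(-7) = 448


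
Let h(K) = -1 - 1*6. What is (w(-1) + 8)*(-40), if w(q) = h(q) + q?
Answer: 0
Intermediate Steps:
h(K) = -7 (h(K) = -1 - 6 = -7)
w(q) = -7 + q
(w(-1) + 8)*(-40) = ((-7 - 1) + 8)*(-40) = (-8 + 8)*(-40) = 0*(-40) = 0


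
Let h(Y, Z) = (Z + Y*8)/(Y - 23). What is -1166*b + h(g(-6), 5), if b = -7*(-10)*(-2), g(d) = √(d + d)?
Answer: 88312821/541 - 378*I*√3/541 ≈ 1.6324e+5 - 1.2102*I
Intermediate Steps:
g(d) = √2*√d (g(d) = √(2*d) = √2*√d)
h(Y, Z) = (Z + 8*Y)/(-23 + Y)
b = -140 (b = 70*(-2) = -140)
-1166*b + h(g(-6), 5) = -1166*(-140) + (5 + 8*(√2*√(-6)))/(-23 + √2*√(-6)) = 163240 + (5 + 8*(√2*(I*√6)))/(-23 + √2*(I*√6)) = 163240 + (5 + 8*(2*I*√3))/(-23 + 2*I*√3) = 163240 + (5 + 16*I*√3)/(-23 + 2*I*√3)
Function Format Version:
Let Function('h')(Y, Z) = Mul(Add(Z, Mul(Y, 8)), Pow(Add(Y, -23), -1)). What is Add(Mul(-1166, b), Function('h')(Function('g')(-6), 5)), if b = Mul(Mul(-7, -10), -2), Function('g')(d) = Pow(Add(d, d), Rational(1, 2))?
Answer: Add(Rational(88312821, 541), Mul(Rational(-378, 541), I, Pow(3, Rational(1, 2)))) ≈ Add(1.6324e+5, Mul(-1.2102, I))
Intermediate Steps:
Function('g')(d) = Mul(Pow(2, Rational(1, 2)), Pow(d, Rational(1, 2))) (Function('g')(d) = Pow(Mul(2, d), Rational(1, 2)) = Mul(Pow(2, Rational(1, 2)), Pow(d, Rational(1, 2))))
Function('h')(Y, Z) = Mul(Pow(Add(-23, Y), -1), Add(Z, Mul(8, Y))) (Function('h')(Y, Z) = Mul(Add(Z, Mul(8, Y)), Pow(Add(-23, Y), -1)) = Mul(Pow(Add(-23, Y), -1), Add(Z, Mul(8, Y))))
b = -140 (b = Mul(70, -2) = -140)
Add(Mul(-1166, b), Function('h')(Function('g')(-6), 5)) = Add(Mul(-1166, -140), Mul(Pow(Add(-23, Mul(Pow(2, Rational(1, 2)), Pow(-6, Rational(1, 2)))), -1), Add(5, Mul(8, Mul(Pow(2, Rational(1, 2)), Pow(-6, Rational(1, 2))))))) = Add(163240, Mul(Pow(Add(-23, Mul(Pow(2, Rational(1, 2)), Mul(I, Pow(6, Rational(1, 2))))), -1), Add(5, Mul(8, Mul(Pow(2, Rational(1, 2)), Mul(I, Pow(6, Rational(1, 2)))))))) = Add(163240, Mul(Pow(Add(-23, Mul(2, I, Pow(3, Rational(1, 2)))), -1), Add(5, Mul(8, Mul(2, I, Pow(3, Rational(1, 2))))))) = Add(163240, Mul(Pow(Add(-23, Mul(2, I, Pow(3, Rational(1, 2)))), -1), Add(5, Mul(16, I, Pow(3, Rational(1, 2))))))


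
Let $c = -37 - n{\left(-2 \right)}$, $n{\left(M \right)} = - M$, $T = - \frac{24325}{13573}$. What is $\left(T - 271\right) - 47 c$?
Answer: $\frac{3025243}{1939} \approx 1560.2$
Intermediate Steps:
$T = - \frac{3475}{1939}$ ($T = \left(-24325\right) \frac{1}{13573} = - \frac{3475}{1939} \approx -1.7922$)
$c = -39$ ($c = -37 - \left(-1\right) \left(-2\right) = -37 - 2 = -39$)
$\left(T - 271\right) - 47 c = \left(- \frac{3475}{1939} - 271\right) - -1833 = - \frac{528944}{1939} + 1833 = \frac{3025243}{1939}$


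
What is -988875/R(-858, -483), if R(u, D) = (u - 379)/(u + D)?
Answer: -1326081375/1237 ≈ -1.0720e+6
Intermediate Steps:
R(u, D) = (-379 + u)/(D + u)
-988875/R(-858, -483) = -988875*(-483 - 858)/(-379 - 858) = -988875/(-1237/(-1341)) = -988875/((-1/1341*(-1237))) = -988875/1237/1341 = -988875*1341/1237 = -1326081375/1237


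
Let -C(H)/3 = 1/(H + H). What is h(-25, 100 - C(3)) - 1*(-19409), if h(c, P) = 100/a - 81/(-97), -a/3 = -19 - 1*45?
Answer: 90374617/4656 ≈ 19410.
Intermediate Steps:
C(H) = -3/(2*H) (C(H) = -3/(H + H) = -3*1/(2*H) = -3/(2*H))
a = 192 (a = -3*(-19 - 1*45) = -3*(-19 - 45) = -3*(-64) = 192)
h(c, P) = 6313/4656 (h(c, P) = 100/192 - 81/(-97) = 100*(1/192) - 81*(-1/97) = 25/48 + 81/97 = 6313/4656)
h(-25, 100 - C(3)) - 1*(-19409) = 6313/4656 - 1*(-19409) = 6313/4656 + 19409 = 90374617/4656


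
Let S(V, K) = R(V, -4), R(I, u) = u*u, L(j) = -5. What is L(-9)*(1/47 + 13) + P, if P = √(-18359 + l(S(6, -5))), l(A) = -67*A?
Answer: -3060/47 + 3*I*√2159 ≈ -65.106 + 139.4*I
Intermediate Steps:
R(I, u) = u²
S(V, K) = 16 (S(V, K) = (-4)² = 16)
P = 3*I*√2159 (P = √(-18359 - 67*16) = √(-18359 - 1072) = √(-19431) = 3*I*√2159 ≈ 139.4*I)
L(-9)*(1/47 + 13) + P = -5*(1/47 + 13) + 3*I*√2159 = -5*612/47 + 3*I*√2159 = -3060/47 + 3*I*√2159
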